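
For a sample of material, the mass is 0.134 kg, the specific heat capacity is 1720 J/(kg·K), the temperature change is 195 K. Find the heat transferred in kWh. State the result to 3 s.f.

Directly: Q = mcΔT.
m = 0.134 kg; c = 1720 J/(kg·K); ΔT = 195 K.
Q = 44944 J
44944 J × (1 kWh / 3.600×10^6 J) = 0.01248 kWh

0.0125 kWh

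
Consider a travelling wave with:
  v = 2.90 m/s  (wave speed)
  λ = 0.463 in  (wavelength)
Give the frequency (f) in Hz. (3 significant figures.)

Solving v = f·λ for f: f = v/λ.
v = 2.90 m/s; λ = 0.463 in = 0.01176 m.
f = 246.6 Hz

247 Hz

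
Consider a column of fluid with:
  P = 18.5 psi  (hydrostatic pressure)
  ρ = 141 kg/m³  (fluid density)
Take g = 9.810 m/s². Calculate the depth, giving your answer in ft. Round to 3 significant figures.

Rearranging P = ρ·g·h for h: h = P/(ρ·g).
P = 18.5 psi = 1.276×10^5 Pa; ρ = 141 kg/m³; g = 9.810 m/s².
h = 92.22 m
92.22 m × (1 ft / 0.3048 m) = 302.5 ft

303 ft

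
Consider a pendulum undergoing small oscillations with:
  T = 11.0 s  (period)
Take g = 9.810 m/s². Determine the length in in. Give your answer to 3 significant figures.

Rearranging T = 2π√(L/g) for L: L = g·(T/2π)².
T = 11.0 s; g = 9.810 m/s².
L = 30.07 m
30.07 m × (1 in / 0.02540 m) = 1184 in

1180 in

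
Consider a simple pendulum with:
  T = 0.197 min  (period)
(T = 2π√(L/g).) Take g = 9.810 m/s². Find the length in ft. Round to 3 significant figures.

114 ft

Rearranging: L = g·(T/2π)².
T = 0.197 min = 11.82 s; g = 9.810 m/s².
L = 34.72 m
34.72 m × (1 ft / 0.3048 m) = 113.9 ft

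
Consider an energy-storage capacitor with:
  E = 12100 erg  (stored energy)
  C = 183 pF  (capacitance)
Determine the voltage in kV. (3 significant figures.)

3.64 kV

Solving E = ½C·V² for V: V = √(2E/C).
E = 12100 erg = 0.001210 J; C = 183 pF = 1.830×10^-10 F.
V = 3636 V
3636 V × (1 kV / 1000 V) = 3.636 kV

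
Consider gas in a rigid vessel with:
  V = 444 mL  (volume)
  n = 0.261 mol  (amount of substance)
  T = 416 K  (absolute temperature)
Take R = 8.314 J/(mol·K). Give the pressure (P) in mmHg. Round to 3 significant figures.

15200 mmHg

Directly: P = nRT/V.
V = 444 mL = 4.440×10^-4 m³; n = 0.261 mol; T = 416 K; R = 8.314 J/(mol·K).
P = 2.033×10^6 Pa
2.033×10^6 Pa × (1 mmHg / 133.3 Pa) = 15250 mmHg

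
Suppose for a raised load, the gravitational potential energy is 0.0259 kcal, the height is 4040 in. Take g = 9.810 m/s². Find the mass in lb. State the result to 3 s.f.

Rearranging PE = m·g·h for m: m = PE/(g·h).
PE = 0.0259 kcal = 108.4 J; h = 4040 in = 102.6 m; g = 9.810 m/s².
m = 0.1076 kg
0.1076 kg × (1 lb / 0.4536 kg) = 0.2373 lb

0.237 lb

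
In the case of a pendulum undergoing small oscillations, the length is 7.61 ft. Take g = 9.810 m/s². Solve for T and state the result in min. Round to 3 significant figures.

T is given directly by: T = 2π√(L/g).
L = 7.61 ft = 2.320 m; g = 9.810 m/s².
T = 3.055 s
3.055 s × (1 min / 60.00 s) = 0.05092 min

0.0509 min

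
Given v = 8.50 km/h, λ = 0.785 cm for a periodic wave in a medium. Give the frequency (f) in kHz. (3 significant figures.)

0.301 kHz

Solving v = f·λ for f: f = v/λ.
v = 8.50 km/h = 2.361 m/s; λ = 0.785 cm = 0.007850 m.
f = 300.8 Hz
300.8 Hz × (1 kHz / 1000 Hz) = 0.3008 kHz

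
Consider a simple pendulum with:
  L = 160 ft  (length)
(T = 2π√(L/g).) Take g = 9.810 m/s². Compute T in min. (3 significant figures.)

0.233 min

Directly: T = 2π√(L/g).
L = 160 ft = 48.77 m; g = 9.810 m/s².
T = 14.01 s
14.01 s × (1 min / 60.00 s) = 0.2335 min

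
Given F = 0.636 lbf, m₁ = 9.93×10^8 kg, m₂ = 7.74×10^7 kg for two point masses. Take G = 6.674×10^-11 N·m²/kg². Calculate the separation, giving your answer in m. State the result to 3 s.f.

1350 m

Solving F = G·m₁·m₂/r² for r: r = √(G·m₁m₂/F).
F = 0.636 lbf = 2.829 N; m₁ = 9.93×10^8 kg; m₂ = 7.74×10^7 kg; G = 6.674×10^-11 N·m²/kg².
r = 1347 m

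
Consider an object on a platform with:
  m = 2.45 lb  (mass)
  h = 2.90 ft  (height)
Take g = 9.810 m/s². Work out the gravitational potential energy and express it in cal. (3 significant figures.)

Directly: PE = mgh.
m = 2.45 lb = 1.111 kg; h = 2.90 ft = 0.8839 m; g = 9.810 m/s².
PE = 9.636 J
9.636 J × (1 cal / 4.184 J) = 2.303 cal

2.30 cal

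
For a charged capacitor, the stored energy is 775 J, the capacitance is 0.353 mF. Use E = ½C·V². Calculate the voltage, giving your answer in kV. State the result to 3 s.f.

2.10 kV

Rearranging: V = √(2E/C).
E = 775 J; C = 0.353 mF = 3.530×10^-4 F.
V = 2095 V
2095 V × (1 kV / 1000 V) = 2.095 kV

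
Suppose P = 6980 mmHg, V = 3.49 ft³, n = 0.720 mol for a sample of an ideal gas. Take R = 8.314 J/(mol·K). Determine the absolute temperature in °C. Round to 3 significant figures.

Rearranging PV = nRT for T: T = PV/(nR).
P = 6980 mmHg = 9.306×10^5 Pa; V = 3.49 ft³ = 0.09883 m³; n = 0.720 mol; R = 8.314 J/(mol·K).
T = 15363 K
15363 K − 273.15 = 15090 °C

15100 °C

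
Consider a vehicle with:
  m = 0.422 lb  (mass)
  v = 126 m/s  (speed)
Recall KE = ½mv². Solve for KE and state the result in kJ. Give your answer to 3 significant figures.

1.52 kJ

KE is given directly by: KE = ½mv².
m = 0.422 lb = 0.1914 kg; v = 126 m/s.
KE = 1519 J
1519 J × (1 kJ / 1000 J) = 1.519 kJ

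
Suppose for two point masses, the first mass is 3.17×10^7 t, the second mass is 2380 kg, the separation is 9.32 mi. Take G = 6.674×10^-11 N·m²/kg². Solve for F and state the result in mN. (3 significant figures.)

From Newton's law of gravitation: F = Gm₁m₂/r².
m₁ = 3.17×10^7 t = 3.170×10^10 kg; m₂ = 2380 kg; r = 9.32 mi = 14999 m; G = 6.674×10^-11 N·m²/kg².
F = 2.238×10^-5 N  (the unit combination reduces to kg·m/s² = N)
2.238×10^-5 N × (1 mN / 0.001000 N) = 0.02238 mN

0.0224 mN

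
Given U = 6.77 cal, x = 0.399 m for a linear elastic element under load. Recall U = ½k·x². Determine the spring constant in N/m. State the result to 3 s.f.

Solving U = ½k·x² for k: k = 2U/x².
U = 6.77 cal = 28.33 J; x = 0.399 m.
k = 355.8 N/m

356 N/m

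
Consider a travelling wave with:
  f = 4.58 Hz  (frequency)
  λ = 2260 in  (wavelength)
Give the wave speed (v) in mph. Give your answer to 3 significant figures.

v is given directly by: v = fλ.
f = 4.58 Hz; λ = 2260 in = 57.40 m.
v = 262.9 m/s
262.9 m/s × (1 mph / 0.4470 m/s) = 588.1 mph

588 mph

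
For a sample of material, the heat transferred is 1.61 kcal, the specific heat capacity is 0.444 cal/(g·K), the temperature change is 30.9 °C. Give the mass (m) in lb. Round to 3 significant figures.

Rearranging Q = m·c·ΔT for m: m = Q/(c·ΔT).
Q = 1.61 kcal = 6736 J; c = 0.444 cal/(g·K) = 1858 J/(kg·K); ΔT = 30.9 °C = 30.90 K.
m = 0.1174 kg
0.1174 kg × (1 lb / 0.4536 kg) = 0.2587 lb

0.259 lb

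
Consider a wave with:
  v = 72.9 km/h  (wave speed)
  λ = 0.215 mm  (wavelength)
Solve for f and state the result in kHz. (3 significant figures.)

94.2 kHz

Rearranging v = f·λ for f: f = v/λ.
v = 72.9 km/h = 20.25 m/s; λ = 0.215 mm = 2.150×10^-4 m.
f = 94186 Hz
94186 Hz × (1 kHz / 1000 Hz) = 94.19 kHz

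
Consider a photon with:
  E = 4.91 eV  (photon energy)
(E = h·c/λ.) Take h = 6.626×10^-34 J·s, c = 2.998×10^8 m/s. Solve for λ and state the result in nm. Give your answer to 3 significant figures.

Rearranging: λ = hc/E.
E = 4.91 eV = 7.867×10^-19 J; h = 6.626×10^-34 J·s; c = 2.998×10^8 m/s.
λ = 2.525×10^-7 m
2.525×10^-7 m × (1 nm / 1.000×10^-9 m) = 252.5 nm

253 nm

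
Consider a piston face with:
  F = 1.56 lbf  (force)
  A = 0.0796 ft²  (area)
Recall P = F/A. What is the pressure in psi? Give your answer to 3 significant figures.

Directly: P = F/A.
F = 1.56 lbf = 6.939 N; A = 0.0796 ft² = 0.007395 m².
P = 938.4 Pa
938.4 Pa × (1 psi / 6895 Pa) = 0.1361 psi

0.136 psi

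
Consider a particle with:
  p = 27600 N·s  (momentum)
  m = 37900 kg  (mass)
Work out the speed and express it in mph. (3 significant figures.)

1.63 mph

Rearranging: v = p/m.
p = 27600 N·s = 27600 kg·m/s; m = 37900 kg.
v = 0.7282 m/s
0.7282 m/s × (1 mph / 0.4470 m/s) = 1.629 mph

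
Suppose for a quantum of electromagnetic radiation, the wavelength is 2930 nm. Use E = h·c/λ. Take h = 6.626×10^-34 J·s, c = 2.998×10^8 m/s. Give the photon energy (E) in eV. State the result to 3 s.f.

0.423 eV

E is given directly by: E = hc/λ.
λ = 2930 nm = 2.930×10^-6 m; h = 6.626×10^-34 J·s; c = 2.998×10^8 m/s.
E = 6.780×10^-20 J  (the unit combination reduces to kg·m²/s² = J)
6.780×10^-20 J × (1 eV / 1.602×10^-19 J) = 0.4232 eV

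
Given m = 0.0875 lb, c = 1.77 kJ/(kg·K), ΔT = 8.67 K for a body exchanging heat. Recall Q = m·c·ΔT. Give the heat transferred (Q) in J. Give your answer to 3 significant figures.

Directly: Q = mcΔT.
m = 0.0875 lb = 0.03969 kg; c = 1.77 kJ/(kg·K) = 1770 J/(kg·K); ΔT = 8.67 K.
Q = 609.1 J  (the unit combination reduces to kg·m²/s² = J)

609 J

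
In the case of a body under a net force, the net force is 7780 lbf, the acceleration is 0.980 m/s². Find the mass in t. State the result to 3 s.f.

35.3 t

From Newton's second law: m = F/a.
F = 7780 lbf = 34607 N; a = 0.980 m/s².
m = 35313 kg
35313 kg × (1 t / 1000 kg) = 35.31 t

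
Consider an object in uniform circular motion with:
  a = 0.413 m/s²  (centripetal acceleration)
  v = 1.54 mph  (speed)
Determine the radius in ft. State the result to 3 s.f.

3.77 ft

Rearranging: r = v²/a.
a = 0.413 m/s²; v = 1.54 mph = 0.6884 m/s.
r = 1.148 m
1.148 m × (1 ft / 0.3048 m) = 3.765 ft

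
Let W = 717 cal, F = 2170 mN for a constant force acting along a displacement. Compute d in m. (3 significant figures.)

1380 m

Rearranging W = F·d for d: d = W/F.
W = 717 cal = 3000 J; F = 2170 mN = 2.170 N.
d = 1382 m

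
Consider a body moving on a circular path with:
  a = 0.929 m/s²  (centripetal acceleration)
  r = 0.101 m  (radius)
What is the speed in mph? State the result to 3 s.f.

Solving a = v²/r for v: v = √(a·r).
a = 0.929 m/s²; r = 0.101 m.
v = 0.3063 m/s
0.3063 m/s × (1 mph / 0.4470 m/s) = 0.6852 mph

0.685 mph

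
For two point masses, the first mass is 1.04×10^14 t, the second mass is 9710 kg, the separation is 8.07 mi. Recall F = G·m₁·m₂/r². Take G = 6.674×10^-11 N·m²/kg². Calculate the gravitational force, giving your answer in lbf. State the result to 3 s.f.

From Newton's law of gravitation: F = Gm₁m₂/r².
m₁ = 1.04×10^14 t = 1.040×10^17 kg; m₂ = 9710 kg; r = 8.07 mi = 12987 m; G = 6.674×10^-11 N·m²/kg².
F = 399.6 N
399.6 N × (1 lbf / 4.448 N) = 89.83 lbf

89.8 lbf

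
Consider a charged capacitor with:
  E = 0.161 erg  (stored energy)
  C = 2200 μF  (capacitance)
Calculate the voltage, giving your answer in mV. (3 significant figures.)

3.83 mV

Rearranging E = ½C·V² for V: V = √(2E/C).
E = 0.161 erg = 1.610×10^-8 J; C = 2200 μF = 0.002200 F.
V = 0.003826 V  (the unit combination reduces to kg·m²/(A·s³) = V)
0.003826 V × (1 mV / 0.001000 V) = 3.826 mV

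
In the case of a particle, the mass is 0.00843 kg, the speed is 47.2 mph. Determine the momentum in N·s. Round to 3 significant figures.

0.178 N·s

Directly: p = mv.
m = 0.00843 kg; v = 47.2 mph = 21.10 m/s.
p = 0.1779 kg·m/s  (the unit combination reduces to kg·m/s = kg·m/s)
Since 1 N·s = 1 kg·m/s, 0.1779 N·s.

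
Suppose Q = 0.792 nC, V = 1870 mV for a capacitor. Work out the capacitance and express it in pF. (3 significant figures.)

Directly: C = Q/V.
Q = 0.792 nC = 7.920×10^-10 C; V = 1870 mV = 1.870 V.
C = 4.235×10^-10 F
4.235×10^-10 F × (1 pF / 1.000×10^-12 F) = 423.5 pF

424 pF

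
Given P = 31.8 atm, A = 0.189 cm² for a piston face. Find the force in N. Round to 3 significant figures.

60.9 N

Rearranging P = F/A for F: F = P·A.
P = 31.8 atm = 3.222×10^6 Pa; A = 0.189 cm² = 1.890×10^-5 m².
F = 60.90 N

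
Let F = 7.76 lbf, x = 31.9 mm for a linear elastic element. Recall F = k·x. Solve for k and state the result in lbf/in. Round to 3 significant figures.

6.18 lbf/in

From Hooke's law: k = F/x.
F = 7.76 lbf = 34.52 N; x = 31.9 mm = 0.03190 m.
k = 1082 N/m
1082 N/m × (1 lbf/in / 175.1 N/m) = 6.179 lbf/in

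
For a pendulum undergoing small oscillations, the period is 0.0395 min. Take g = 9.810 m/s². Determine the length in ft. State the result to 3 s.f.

Solving T = 2π√(L/g) for L: L = g·(T/2π)².
T = 0.0395 min = 2.370 s; g = 9.810 m/s².
L = 1.396 m
1.396 m × (1 ft / 0.3048 m) = 4.579 ft

4.58 ft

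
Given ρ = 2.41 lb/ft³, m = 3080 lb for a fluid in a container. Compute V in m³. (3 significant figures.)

36.2 m³

Rearranging ρ = m/V for V: V = m/ρ.
ρ = 2.41 lb/ft³ = 38.60 kg/m³; m = 3080 lb = 1397 kg.
V = 36.19 m³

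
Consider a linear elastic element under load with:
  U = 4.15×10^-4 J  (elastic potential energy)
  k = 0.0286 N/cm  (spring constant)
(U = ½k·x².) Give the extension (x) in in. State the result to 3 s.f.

0.671 in

Solving U = ½k·x² for x: x = √(2U/k).
U = 4.15×10^-4 J; k = 0.0286 N/cm = 2.860 N/m.
x = 0.01704 m
0.01704 m × (1 in / 0.02540 m) = 0.6707 in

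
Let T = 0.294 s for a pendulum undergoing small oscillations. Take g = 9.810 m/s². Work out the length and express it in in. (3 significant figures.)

Rearranging T = 2π√(L/g) for L: L = g·(T/2π)².
T = 0.294 s; g = 9.810 m/s².
L = 0.02148 m
0.02148 m × (1 in / 0.02540 m) = 0.8456 in

0.846 in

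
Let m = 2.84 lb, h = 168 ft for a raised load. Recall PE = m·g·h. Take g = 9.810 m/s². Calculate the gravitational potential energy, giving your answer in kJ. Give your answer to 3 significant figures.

0.647 kJ

PE is given directly by: PE = mgh.
m = 2.84 lb = 1.288 kg; h = 168 ft = 51.21 m; g = 9.810 m/s².
PE = 647.1 J  (the unit combination reduces to kg·m²/s² = J)
647.1 J × (1 kJ / 1000 J) = 0.6471 kJ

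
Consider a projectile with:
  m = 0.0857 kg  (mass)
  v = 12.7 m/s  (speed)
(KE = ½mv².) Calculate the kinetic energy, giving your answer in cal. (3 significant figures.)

1.65 cal

KE is given directly by: KE = ½mv².
m = 0.0857 kg; v = 12.7 m/s.
KE = 6.911 J
6.911 J × (1 cal / 4.184 J) = 1.652 cal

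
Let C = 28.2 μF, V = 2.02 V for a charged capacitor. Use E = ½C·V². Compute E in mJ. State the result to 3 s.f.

0.0575 mJ

Directly: E = ½CV².
C = 28.2 μF = 2.820×10^-5 F; V = 2.02 V.
E = 5.753×10^-5 J
5.753×10^-5 J × (1 mJ / 0.001000 J) = 0.05753 mJ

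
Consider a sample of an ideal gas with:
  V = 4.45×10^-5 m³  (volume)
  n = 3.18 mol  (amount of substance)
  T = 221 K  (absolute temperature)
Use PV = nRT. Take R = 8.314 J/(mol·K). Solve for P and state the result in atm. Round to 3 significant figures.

From the ideal-gas law: P = nRT/V.
V = 4.45×10^-5 m³; n = 3.18 mol; T = 221 K; R = 8.314 J/(mol·K).
P = 1.313×10^8 Pa
1.313×10^8 Pa × (1 atm / 1.013×10^5 Pa) = 1296 atm

1300 atm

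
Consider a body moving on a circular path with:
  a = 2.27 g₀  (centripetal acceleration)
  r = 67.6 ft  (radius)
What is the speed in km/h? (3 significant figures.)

Solving a = v²/r for v: v = √(a·r).
a = 2.27 g₀ = 22.26 m/s²; r = 67.6 ft = 20.60 m.
v = 21.42 m/s
21.42 m/s × (1 km/h / 0.2778 m/s) = 77.10 km/h

77.1 km/h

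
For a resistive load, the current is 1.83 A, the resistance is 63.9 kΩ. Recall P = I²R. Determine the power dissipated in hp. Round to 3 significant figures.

287 hp

Directly: P = I²R.
I = 1.83 A; R = 63.9 kΩ = 63900 Ω.
P = 2.140×10^5 W
2.140×10^5 W × (1 hp / 745.7 W) = 287.0 hp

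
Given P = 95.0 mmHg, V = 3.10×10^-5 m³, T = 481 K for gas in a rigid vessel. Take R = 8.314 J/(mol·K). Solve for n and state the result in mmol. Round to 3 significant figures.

Rearranging PV = nRT for n: n = PV/(RT).
P = 95.0 mmHg = 12666 Pa; V = 3.10×10^-5 m³; T = 481 K; R = 8.314 J/(mol·K).
n = 9.818×10^-5 mol
9.818×10^-5 mol × (1 mmol / 0.001000 mol) = 0.09818 mmol

0.0982 mmol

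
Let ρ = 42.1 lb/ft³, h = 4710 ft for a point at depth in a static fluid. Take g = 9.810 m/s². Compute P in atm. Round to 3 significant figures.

Directly: P = ρgh.
ρ = 42.1 lb/ft³ = 674.4 kg/m³; h = 4710 ft = 1436 m; g = 9.810 m/s².
P = 9.497×10^6 Pa
9.497×10^6 Pa × (1 atm / 1.013×10^5 Pa) = 93.73 atm

93.7 atm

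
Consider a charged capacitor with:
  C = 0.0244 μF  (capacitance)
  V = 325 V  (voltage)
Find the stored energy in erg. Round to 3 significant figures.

12900 erg

Directly: E = ½CV².
C = 0.0244 μF = 2.440×10^-8 F; V = 325 V.
E = 0.001289 J
0.001289 J × (1 erg / 1.000×10^-7 J) = 12886 erg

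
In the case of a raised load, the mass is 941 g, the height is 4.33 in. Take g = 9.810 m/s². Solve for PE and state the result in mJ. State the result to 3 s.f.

1020 mJ

Directly: PE = mgh.
m = 941 g = 0.9410 kg; h = 4.33 in = 0.1100 m; g = 9.810 m/s².
PE = 1.015 J  (the unit combination reduces to kg·m²/s² = J)
1.015 J × (1 mJ / 0.001000 J) = 1015 mJ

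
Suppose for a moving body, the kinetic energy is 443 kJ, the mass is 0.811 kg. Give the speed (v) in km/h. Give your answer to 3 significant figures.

3760 km/h

Rearranging KE = ½mv² for v: v = √(2·KE/m).
KE = 443 kJ = 4.430×10^5 J; m = 0.811 kg.
v = 1045 m/s
1045 m/s × (1 km/h / 0.2778 m/s) = 3763 km/h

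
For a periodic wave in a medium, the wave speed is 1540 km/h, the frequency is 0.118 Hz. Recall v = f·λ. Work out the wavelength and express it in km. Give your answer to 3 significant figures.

3.63 km

Rearranging v = f·λ for λ: λ = v/f.
v = 1540 km/h = 427.8 m/s; f = 0.118 Hz.
λ = 3625 m
3625 m × (1 km / 1000 m) = 3.625 km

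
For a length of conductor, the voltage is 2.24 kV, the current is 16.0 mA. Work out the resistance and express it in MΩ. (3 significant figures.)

From Ohm's law: R = V/I.
V = 2.24 kV = 2240 V; I = 16.0 mA = 0.01600 A.
R = 1.400×10^5 Ω
1.400×10^5 Ω × (1 MΩ / 1.000×10^6 Ω) = 0.1400 MΩ

0.140 MΩ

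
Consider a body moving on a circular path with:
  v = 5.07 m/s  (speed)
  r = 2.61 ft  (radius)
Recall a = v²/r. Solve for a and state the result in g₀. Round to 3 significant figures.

Directly: a = v²/r.
v = 5.07 m/s; r = 2.61 ft = 0.7955 m.
a = 32.31 m/s²
32.31 m/s² × (1 g₀ / 9.807 m/s²) = 3.295 g₀

3.29 g₀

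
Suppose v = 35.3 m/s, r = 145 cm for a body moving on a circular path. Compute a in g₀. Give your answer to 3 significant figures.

a is given directly by: a = v²/r.
v = 35.3 m/s; r = 145 cm = 1.450 m.
a = 859.4 m/s²
859.4 m/s² × (1 g₀ / 9.807 m/s²) = 87.63 g₀

87.6 g₀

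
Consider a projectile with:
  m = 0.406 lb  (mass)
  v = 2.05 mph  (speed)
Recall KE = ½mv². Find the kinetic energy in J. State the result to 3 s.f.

0.0773 J

Directly: KE = ½mv².
m = 0.406 lb = 0.1842 kg; v = 2.05 mph = 0.9164 m/s.
KE = 0.07733 J  (the unit combination reduces to kg·m²/s² = J)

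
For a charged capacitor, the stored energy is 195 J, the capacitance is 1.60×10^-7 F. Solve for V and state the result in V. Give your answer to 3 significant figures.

Solving E = ½C·V² for V: V = √(2E/C).
E = 195 J; C = 1.60×10^-7 F.
V = 49371 V

49400 V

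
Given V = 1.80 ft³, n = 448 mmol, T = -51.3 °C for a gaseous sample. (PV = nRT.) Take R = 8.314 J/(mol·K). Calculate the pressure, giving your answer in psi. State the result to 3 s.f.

2.35 psi

P is given directly by: P = nRT/V.
V = 1.80 ft³ = 0.05097 m³; n = 448 mmol = 0.4480 mol; T = -51.3 °C = 221.8 K; R = 8.314 J/(mol·K).
P = 16212 Pa
16212 Pa × (1 psi / 6895 Pa) = 2.351 psi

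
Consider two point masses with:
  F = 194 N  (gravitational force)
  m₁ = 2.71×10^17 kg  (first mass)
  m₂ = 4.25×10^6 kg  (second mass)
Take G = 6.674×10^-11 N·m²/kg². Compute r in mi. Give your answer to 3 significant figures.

391 mi

Rearranging F = G·m₁·m₂/r² for r: r = √(G·m₁m₂/F).
F = 194 N; m₁ = 2.71×10^17 kg; m₂ = 4.25×10^6 kg; G = 6.674×10^-11 N·m²/kg².
r = 6.295×10^5 m
6.295×10^5 m × (1 mi / 1609 m) = 391.1 mi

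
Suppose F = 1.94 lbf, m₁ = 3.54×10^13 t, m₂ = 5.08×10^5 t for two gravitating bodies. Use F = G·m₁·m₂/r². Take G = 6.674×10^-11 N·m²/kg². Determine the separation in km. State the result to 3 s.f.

11800 km

From Newton's law of gravitation: r = √(G·m₁m₂/F).
F = 1.94 lbf = 8.630 N; m₁ = 3.54×10^13 t = 3.540×10^16 kg; m₂ = 5.08×10^5 t = 5.080×10^8 kg; G = 6.674×10^-11 N·m²/kg².
r = 1.179×10^7 m
1.179×10^7 m × (1 km / 1000 m) = 11793 km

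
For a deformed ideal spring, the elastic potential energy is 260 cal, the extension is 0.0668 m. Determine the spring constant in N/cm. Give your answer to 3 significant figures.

4880 N/cm

Rearranging U = ½k·x² for k: k = 2U/x².
U = 260 cal = 1088 J; x = 0.0668 m.
k = 4.876×10^5 N/m
4.876×10^5 N/m × (1 N/cm / 100.0 N/m) = 4876 N/cm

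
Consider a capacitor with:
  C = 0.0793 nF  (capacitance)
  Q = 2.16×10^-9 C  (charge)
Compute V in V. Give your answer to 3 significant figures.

Rearranging C = Q/V for V: V = Q/C.
C = 0.0793 nF = 7.930×10^-11 F; Q = 2.16×10^-9 C.
V = 27.24 V  (the unit combination reduces to kg·m²/(A·s³) = V)

27.2 V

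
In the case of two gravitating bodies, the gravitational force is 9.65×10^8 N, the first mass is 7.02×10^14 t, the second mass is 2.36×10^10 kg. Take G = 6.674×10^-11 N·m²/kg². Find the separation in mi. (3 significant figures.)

21.0 mi

Rearranging: r = √(G·m₁m₂/F).
F = 9.65×10^8 N; m₁ = 7.02×10^14 t = 7.020×10^17 kg; m₂ = 2.36×10^10 kg; G = 6.674×10^-11 N·m²/kg².
r = 33850 m
33850 m × (1 mi / 1609 m) = 21.03 mi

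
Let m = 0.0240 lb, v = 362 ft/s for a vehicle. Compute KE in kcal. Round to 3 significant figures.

Directly: KE = ½mv².
m = 0.0240 lb = 0.01089 kg; v = 362 ft/s = 110.3 m/s.
KE = 66.27 J
66.27 J × (1 kcal / 4184 J) = 0.01584 kcal

0.0158 kcal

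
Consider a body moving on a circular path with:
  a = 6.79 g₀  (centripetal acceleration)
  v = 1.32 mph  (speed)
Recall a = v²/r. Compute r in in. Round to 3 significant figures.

Rearranging a = v²/r for r: r = v²/a.
a = 6.79 g₀ = 66.59 m/s²; v = 1.32 mph = 0.5901 m/s.
r = 0.005229 m
0.005229 m × (1 in / 0.02540 m) = 0.2059 in

0.206 in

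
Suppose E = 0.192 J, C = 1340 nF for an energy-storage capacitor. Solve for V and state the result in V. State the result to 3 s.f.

535 V

Rearranging E = ½C·V² for V: V = √(2E/C).
E = 0.192 J; C = 1340 nF = 1.340×10^-6 F.
V = 535.3 V  (the unit combination reduces to kg·m²/(A·s³) = V)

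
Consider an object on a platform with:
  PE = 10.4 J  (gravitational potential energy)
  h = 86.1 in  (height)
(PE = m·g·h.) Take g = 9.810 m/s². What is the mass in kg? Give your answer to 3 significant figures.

Rearranging PE = m·g·h for m: m = PE/(g·h).
PE = 10.4 J; h = 86.1 in = 2.187 m; g = 9.810 m/s².
m = 0.4848 kg

0.485 kg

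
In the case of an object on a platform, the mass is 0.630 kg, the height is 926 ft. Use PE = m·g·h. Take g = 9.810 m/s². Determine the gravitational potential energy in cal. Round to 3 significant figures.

417 cal

Directly: PE = mgh.
m = 0.630 kg; h = 926 ft = 282.2 m; g = 9.810 m/s².
PE = 1744 J
1744 J × (1 cal / 4.184 J) = 416.9 cal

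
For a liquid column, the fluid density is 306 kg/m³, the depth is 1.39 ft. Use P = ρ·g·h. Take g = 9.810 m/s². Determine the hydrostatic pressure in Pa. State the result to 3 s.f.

1270 Pa

Directly: P = ρgh.
ρ = 306 kg/m³; h = 1.39 ft = 0.4237 m; g = 9.810 m/s².
P = 1272 Pa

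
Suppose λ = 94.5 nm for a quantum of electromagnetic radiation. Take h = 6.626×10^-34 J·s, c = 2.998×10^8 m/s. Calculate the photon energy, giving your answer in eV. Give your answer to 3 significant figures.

13.1 eV

E is given directly by: E = hc/λ.
λ = 94.5 nm = 9.450×10^-8 m; h = 6.626×10^-34 J·s; c = 2.998×10^8 m/s.
E = 2.102×10^-18 J  (the unit combination reduces to kg·m²/s² = J)
2.102×10^-18 J × (1 eV / 1.602×10^-19 J) = 13.12 eV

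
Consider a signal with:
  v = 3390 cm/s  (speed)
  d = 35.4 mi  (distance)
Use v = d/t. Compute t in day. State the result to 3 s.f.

0.0195 day

Rearranging: t = d/v.
v = 3390 cm/s = 33.90 m/s; d = 35.4 mi = 56971 m.
t = 1681 s
1681 s × (1 day / 86400 s) = 0.01945 day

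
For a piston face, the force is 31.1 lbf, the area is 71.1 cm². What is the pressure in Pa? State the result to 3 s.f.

Directly: P = F/A.
F = 31.1 lbf = 138.3 N; A = 71.1 cm² = 0.007110 m².
P = 19457 Pa

19500 Pa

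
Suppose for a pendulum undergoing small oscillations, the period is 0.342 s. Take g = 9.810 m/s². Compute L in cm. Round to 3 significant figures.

Rearranging T = 2π√(L/g) for L: L = g·(T/2π)².
T = 0.342 s; g = 9.810 m/s².
L = 0.02906 m
0.02906 m × (1 cm / 0.01000 m) = 2.906 cm

2.91 cm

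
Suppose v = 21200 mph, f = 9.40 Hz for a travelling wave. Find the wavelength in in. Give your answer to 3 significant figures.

Rearranging v = f·λ for λ: λ = v/f.
v = 21200 mph = 9477 m/s; f = 9.40 Hz.
λ = 1008 m
1008 m × (1 in / 0.02540 m) = 39694 in

39700 in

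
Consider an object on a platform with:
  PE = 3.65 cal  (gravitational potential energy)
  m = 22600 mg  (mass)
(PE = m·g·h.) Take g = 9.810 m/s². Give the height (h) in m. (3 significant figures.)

Rearranging PE = m·g·h for h: h = PE/(m·g).
PE = 3.65 cal = 15.27 J; m = 22600 mg = 0.02260 kg; g = 9.810 m/s².
h = 68.88 m

68.9 m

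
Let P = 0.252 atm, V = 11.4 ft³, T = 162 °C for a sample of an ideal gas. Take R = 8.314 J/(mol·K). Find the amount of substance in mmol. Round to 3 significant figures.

2280 mmol

From the ideal-gas law: n = PV/(RT).
P = 0.252 atm = 25534 Pa; V = 11.4 ft³ = 0.3228 m³; T = 162 °C = 435.1 K; R = 8.314 J/(mol·K).
n = 2.278 mol
2.278 mol × (1 mmol / 0.001000 mol) = 2278 mmol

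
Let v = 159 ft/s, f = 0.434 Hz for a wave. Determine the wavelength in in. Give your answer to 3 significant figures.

4400 in

Rearranging v = f·λ for λ: λ = v/f.
v = 159 ft/s = 48.46 m/s; f = 0.434 Hz.
λ = 111.7 m
111.7 m × (1 in / 0.02540 m) = 4396 in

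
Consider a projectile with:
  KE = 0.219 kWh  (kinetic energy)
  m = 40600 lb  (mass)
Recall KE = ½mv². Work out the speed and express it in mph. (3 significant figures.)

20.7 mph

Solving KE = ½mv² for v: v = √(2·KE/m).
KE = 0.219 kWh = 7.884×10^5 J; m = 40600 lb = 18416 kg.
v = 9.253 m/s
9.253 m/s × (1 mph / 0.4470 m/s) = 20.70 mph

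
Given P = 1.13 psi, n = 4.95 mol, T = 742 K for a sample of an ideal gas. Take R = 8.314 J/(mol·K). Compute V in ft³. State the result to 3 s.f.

Rearranging: V = nRT/P.
P = 1.13 psi = 7791 Pa; n = 4.95 mol; T = 742 K; R = 8.314 J/(mol·K).
V = 3.919 m³
3.919 m³ × (1 ft³ / 0.02832 m³) = 138.4 ft³

138 ft³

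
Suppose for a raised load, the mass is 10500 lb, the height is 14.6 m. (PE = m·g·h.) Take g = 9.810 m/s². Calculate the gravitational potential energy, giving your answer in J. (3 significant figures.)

PE is given directly by: PE = mgh.
m = 10500 lb = 4763 kg; h = 14.6 m; g = 9.810 m/s².
PE = 6.821×10^5 J

6.82×10^5 J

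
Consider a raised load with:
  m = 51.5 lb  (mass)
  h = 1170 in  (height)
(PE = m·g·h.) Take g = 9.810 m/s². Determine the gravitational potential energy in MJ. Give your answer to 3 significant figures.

PE is given directly by: PE = mgh.
m = 51.5 lb = 23.36 kg; h = 1170 in = 29.72 m; g = 9.810 m/s².
PE = 6810 J
6810 J × (1 MJ / 1.000×10^6 J) = 0.006810 MJ

0.00681 MJ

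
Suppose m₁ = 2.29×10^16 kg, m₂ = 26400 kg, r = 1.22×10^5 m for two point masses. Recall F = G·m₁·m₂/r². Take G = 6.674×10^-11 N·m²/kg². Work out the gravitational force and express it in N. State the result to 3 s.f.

Directly: F = Gm₁m₂/r².
m₁ = 2.29×10^16 kg; m₂ = 26400 kg; r = 1.22×10^5 m; G = 6.674×10^-11 N·m²/kg².
F = 2.711 N

2.71 N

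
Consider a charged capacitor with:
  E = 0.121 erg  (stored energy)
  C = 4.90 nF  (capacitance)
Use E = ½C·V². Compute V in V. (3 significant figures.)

Rearranging E = ½C·V² for V: V = √(2E/C).
E = 0.121 erg = 1.210×10^-8 J; C = 4.90 nF = 4.900×10^-9 F.
V = 2.222 V

2.22 V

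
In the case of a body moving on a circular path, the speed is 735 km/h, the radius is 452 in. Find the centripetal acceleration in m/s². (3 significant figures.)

a is given directly by: a = v²/r.
v = 735 km/h = 204.2 m/s; r = 452 in = 11.48 m.
a = 3631 m/s²

3630 m/s²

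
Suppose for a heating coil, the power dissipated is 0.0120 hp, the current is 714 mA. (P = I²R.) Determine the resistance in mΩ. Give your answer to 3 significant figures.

Rearranging P = I²R for R: R = P/I².
P = 0.0120 hp = 8.948 W; I = 714 mA = 0.7140 A.
R = 17.55 Ω
17.55 Ω × (1 mΩ / 0.001000 Ω) = 17553 mΩ

17600 mΩ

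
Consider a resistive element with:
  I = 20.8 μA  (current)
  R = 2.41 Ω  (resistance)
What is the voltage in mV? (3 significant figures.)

0.0501 mV

From Ohm's law: V = IR.
I = 20.8 μA = 2.080×10^-5 A; R = 2.41 Ω.
V = 5.013×10^-5 V
5.013×10^-5 V × (1 mV / 0.001000 V) = 0.05013 mV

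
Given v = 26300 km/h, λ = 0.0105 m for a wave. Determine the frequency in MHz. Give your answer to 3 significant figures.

0.696 MHz

Solving v = f·λ for f: f = v/λ.
v = 26300 km/h = 7306 m/s; λ = 0.0105 m.
f = 6.958×10^5 Hz
6.958×10^5 Hz × (1 MHz / 1.000×10^6 Hz) = 0.6958 MHz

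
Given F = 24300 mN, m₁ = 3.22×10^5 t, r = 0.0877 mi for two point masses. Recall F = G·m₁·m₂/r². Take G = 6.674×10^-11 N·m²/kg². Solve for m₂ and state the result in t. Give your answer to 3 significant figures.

22500 t

From Newton's law of gravitation: m₂ = F·r²/(G·m₁).
F = 24300 mN = 24.30 N; m₁ = 3.22×10^5 t = 3.220×10^8 kg; r = 0.0877 mi = 141.1 m; G = 6.674×10^-11 N·m²/kg².
m₂ = 2.252×10^7 kg
2.252×10^7 kg × (1 t / 1000 kg) = 22525 t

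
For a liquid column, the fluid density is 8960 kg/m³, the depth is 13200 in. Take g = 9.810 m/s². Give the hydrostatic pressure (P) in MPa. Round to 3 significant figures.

29.5 MPa

P is given directly by: P = ρgh.
ρ = 8960 kg/m³; h = 13200 in = 335.3 m; g = 9.810 m/s².
P = 2.947×10^7 Pa
2.947×10^7 Pa × (1 MPa / 1.000×10^6 Pa) = 29.47 MPa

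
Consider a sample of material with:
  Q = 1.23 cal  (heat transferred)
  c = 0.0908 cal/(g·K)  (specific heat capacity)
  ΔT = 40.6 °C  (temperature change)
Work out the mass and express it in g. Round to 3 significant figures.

Rearranging Q = m·c·ΔT for m: m = Q/(c·ΔT).
Q = 1.23 cal = 5.146 J; c = 0.0908 cal/(g·K) = 379.9 J/(kg·K); ΔT = 40.6 °C = 40.60 K.
m = 3.337×10^-4 kg
3.337×10^-4 kg × (1 g / 0.001000 kg) = 0.3337 g

0.334 g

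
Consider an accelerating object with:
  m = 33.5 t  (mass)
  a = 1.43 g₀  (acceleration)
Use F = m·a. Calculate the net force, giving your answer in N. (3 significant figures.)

From Newton's second law: F = m·a.
m = 33.5 t = 33500 kg; a = 1.43 g₀ = 14.02 m/s².
F = 4.698×10^5 N  (the unit combination reduces to kg·m/s² = N)

4.70×10^5 N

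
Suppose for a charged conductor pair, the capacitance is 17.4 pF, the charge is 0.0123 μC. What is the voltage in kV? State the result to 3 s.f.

Solving C = Q/V for V: V = Q/C.
C = 17.4 pF = 1.740×10^-11 F; Q = 0.0123 μC = 1.230×10^-8 C.
V = 706.9 V
706.9 V × (1 kV / 1000 V) = 0.7069 kV

0.707 kV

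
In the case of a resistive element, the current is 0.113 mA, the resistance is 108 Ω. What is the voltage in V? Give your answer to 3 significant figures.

0.0122 V

V is given directly by: V = IR.
I = 0.113 mA = 1.130×10^-4 A; R = 108 Ω.
V = 0.01220 V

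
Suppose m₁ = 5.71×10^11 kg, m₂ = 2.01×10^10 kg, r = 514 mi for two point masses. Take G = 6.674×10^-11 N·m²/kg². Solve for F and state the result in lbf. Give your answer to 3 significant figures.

0.252 lbf

F is given directly by: F = Gm₁m₂/r².
m₁ = 5.71×10^11 kg; m₂ = 2.01×10^10 kg; r = 514 mi = 8.272×10^5 m; G = 6.674×10^-11 N·m²/kg².
F = 1.119 N
1.119 N × (1 lbf / 4.448 N) = 0.2517 lbf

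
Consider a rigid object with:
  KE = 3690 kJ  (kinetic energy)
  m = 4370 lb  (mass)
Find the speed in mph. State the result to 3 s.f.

Rearranging: v = √(2·KE/m).
KE = 3690 kJ = 3.690×10^6 J; m = 4370 lb = 1982 kg.
v = 61.02 m/s
61.02 m/s × (1 mph / 0.4470 m/s) = 136.5 mph

136 mph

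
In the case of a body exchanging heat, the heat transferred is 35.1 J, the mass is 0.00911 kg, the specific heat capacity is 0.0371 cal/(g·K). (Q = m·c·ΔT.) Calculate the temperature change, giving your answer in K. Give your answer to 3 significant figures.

24.8 K

Solving Q = m·c·ΔT for ΔT: ΔT = Q/(m·c).
Q = 35.1 J; m = 0.00911 kg; c = 0.0371 cal/(g·K) = 155.2 J/(kg·K).
ΔT = 24.82 K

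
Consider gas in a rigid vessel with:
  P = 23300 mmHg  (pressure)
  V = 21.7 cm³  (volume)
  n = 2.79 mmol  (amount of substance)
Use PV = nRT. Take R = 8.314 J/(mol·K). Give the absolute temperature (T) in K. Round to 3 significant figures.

Rearranging PV = nRT for T: T = PV/(nR).
P = 23300 mmHg = 3.106×10^6 Pa; V = 21.7 cm³ = 2.170×10^-5 m³; n = 2.79 mmol = 0.002790 mol; R = 8.314 J/(mol·K).
T = 2906 K

2910 K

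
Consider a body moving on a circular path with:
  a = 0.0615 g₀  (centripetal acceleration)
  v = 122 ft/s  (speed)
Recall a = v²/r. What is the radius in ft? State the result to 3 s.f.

Rearranging: r = v²/a.
a = 0.0615 g₀ = 0.6031 m/s²; v = 122 ft/s = 37.19 m/s.
r = 2293 m
2293 m × (1 ft / 0.3048 m) = 7522 ft

7520 ft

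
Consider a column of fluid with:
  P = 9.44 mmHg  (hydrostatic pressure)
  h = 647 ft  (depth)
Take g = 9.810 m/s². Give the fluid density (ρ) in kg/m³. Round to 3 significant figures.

Solving P = ρ·g·h for ρ: ρ = P/(g·h).
P = 9.44 mmHg = 1259 Pa; h = 647 ft = 197.2 m; g = 9.810 m/s².
ρ = 0.6506 kg/m³

0.651 kg/m³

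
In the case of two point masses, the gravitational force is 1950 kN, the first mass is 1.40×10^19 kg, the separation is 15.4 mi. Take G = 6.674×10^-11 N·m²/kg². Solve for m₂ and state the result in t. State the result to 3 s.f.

1280 t

From Newton's law of gravitation: m₂ = F·r²/(G·m₁).
F = 1950 kN = 1.950×10^6 N; m₁ = 1.40×10^19 kg; r = 15.4 mi = 24784 m; G = 6.674×10^-11 N·m²/kg².
m₂ = 1.282×10^6 kg
1.282×10^6 kg × (1 t / 1000 kg) = 1282 t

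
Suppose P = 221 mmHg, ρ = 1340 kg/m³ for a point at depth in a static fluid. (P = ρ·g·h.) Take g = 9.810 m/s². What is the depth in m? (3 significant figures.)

Solving P = ρ·g·h for h: h = P/(ρ·g).
P = 221 mmHg = 29464 Pa; ρ = 1340 kg/m³; g = 9.810 m/s².
h = 2.241 m

2.24 m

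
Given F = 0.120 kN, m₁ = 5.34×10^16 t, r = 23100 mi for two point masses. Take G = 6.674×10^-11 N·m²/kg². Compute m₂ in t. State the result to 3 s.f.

From Newton's law of gravitation: m₂ = F·r²/(G·m₁).
F = 0.120 kN = 120.0 N; m₁ = 5.34×10^16 t = 5.340×10^19 kg; r = 23100 mi = 3.718×10^7 m; G = 6.674×10^-11 N·m²/kg².
m₂ = 4.653×10^7 kg
4.653×10^7 kg × (1 t / 1000 kg) = 46535 t

46500 t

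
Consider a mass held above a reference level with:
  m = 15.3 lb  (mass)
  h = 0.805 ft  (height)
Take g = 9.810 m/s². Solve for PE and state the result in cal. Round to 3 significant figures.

Directly: PE = mgh.
m = 15.3 lb = 6.940 kg; h = 0.805 ft = 0.2454 m; g = 9.810 m/s².
PE = 16.70 J
16.70 J × (1 cal / 4.184 J) = 3.993 cal

3.99 cal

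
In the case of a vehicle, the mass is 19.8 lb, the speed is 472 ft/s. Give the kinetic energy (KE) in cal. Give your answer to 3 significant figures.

22200 cal

Directly: KE = ½mv².
m = 19.8 lb = 8.981 kg; v = 472 ft/s = 143.9 m/s.
KE = 92943 J  (the unit combination reduces to kg·m²/s² = J)
92943 J × (1 cal / 4.184 J) = 22214 cal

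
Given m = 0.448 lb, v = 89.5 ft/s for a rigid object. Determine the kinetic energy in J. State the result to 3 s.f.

75.6 J

KE is given directly by: KE = ½mv².
m = 0.448 lb = 0.2032 kg; v = 89.5 ft/s = 27.28 m/s.
KE = 75.61 J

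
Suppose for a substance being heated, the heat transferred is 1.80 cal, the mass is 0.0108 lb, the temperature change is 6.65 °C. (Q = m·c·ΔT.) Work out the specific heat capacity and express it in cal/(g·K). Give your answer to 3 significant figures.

Solving Q = m·c·ΔT for c: c = Q/(m·ΔT).
Q = 1.80 cal = 7.531 J; m = 0.0108 lb = 0.004899 kg; ΔT = 6.65 °C = 6.650 K.
c = 231.2 J/(kg·K)
231.2 J/(kg·K) × (1 cal/(g·K) / 4184 J/(kg·K)) = 0.05525 cal/(g·K)

0.0553 cal/(g·K)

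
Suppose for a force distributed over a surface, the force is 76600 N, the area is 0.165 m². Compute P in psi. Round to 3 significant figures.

67.3 psi

P is given directly by: P = F/A.
F = 76600 N; A = 0.165 m².
P = 4.642×10^5 Pa
4.642×10^5 Pa × (1 psi / 6895 Pa) = 67.33 psi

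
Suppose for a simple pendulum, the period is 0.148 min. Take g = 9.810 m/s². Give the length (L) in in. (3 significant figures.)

Solving T = 2π√(L/g) for L: L = g·(T/2π)².
T = 0.148 min = 8.880 s; g = 9.810 m/s².
L = 19.59 m
19.59 m × (1 in / 0.02540 m) = 771.4 in

771 in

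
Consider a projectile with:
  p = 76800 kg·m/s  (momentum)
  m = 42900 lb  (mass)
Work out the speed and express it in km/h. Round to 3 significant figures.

14.2 km/h

Solving p = m·v for v: v = p/m.
p = 76800 kg·m/s; m = 42900 lb = 19459 kg.
v = 3.947 m/s
3.947 m/s × (1 km/h / 0.2778 m/s) = 14.21 km/h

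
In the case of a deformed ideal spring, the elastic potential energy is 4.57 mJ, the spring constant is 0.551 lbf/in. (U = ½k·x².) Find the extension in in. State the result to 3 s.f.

0.383 in

Rearranging: x = √(2U/k).
U = 4.57 mJ = 0.004570 J; k = 0.551 lbf/in = 96.49 N/m.
x = 0.009732 m
0.009732 m × (1 in / 0.02540 m) = 0.3832 in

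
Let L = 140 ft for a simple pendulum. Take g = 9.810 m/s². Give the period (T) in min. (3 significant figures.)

0.218 min

Directly: T = 2π√(L/g).
L = 140 ft = 42.67 m; g = 9.810 m/s².
T = 13.10 s
13.10 s × (1 min / 60.00 s) = 0.2184 min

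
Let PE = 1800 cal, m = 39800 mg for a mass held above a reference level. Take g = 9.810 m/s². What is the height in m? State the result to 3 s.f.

Rearranging PE = m·g·h for h: h = PE/(m·g).
PE = 1800 cal = 7531 J; m = 39800 mg = 0.03980 kg; g = 9.810 m/s².
h = 19289 m

19300 m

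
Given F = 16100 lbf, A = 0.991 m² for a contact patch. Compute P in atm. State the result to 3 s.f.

Directly: P = F/A.
F = 16100 lbf = 71616 N; A = 0.991 m².
P = 72267 Pa
72267 Pa × (1 atm / 1.013×10^5 Pa) = 0.7132 atm

0.713 atm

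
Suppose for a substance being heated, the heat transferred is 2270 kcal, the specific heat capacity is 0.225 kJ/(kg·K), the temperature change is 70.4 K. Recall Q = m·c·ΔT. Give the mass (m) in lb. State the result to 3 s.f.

Rearranging: m = Q/(c·ΔT).
Q = 2270 kcal = 9.498×10^6 J; c = 0.225 kJ/(kg·K) = 225.0 J/(kg·K); ΔT = 70.4 K.
m = 599.6 kg
599.6 kg × (1 lb / 0.4536 kg) = 1322 lb

1320 lb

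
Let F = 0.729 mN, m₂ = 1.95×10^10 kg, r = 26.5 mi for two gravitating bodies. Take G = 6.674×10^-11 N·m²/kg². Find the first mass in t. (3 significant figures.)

Rearranging: m₁ = F·r²/(G·m₂).
F = 0.729 mN = 7.290×10^-4 N; m₂ = 1.95×10^10 kg; r = 26.5 mi = 42648 m; G = 6.674×10^-11 N·m²/kg².
m₁ = 1.019×10^6 kg
1.019×10^6 kg × (1 t / 1000 kg) = 1019 t

1020 t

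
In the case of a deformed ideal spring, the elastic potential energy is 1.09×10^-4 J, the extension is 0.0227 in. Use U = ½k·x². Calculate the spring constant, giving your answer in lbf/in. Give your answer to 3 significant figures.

3.74 lbf/in

Solving U = ½k·x² for k: k = 2U/x².
U = 1.09×10^-4 J; x = 0.0227 in = 5.766×10^-4 m.
k = 655.7 N/m
655.7 N/m × (1 lbf/in / 175.1 N/m) = 3.744 lbf/in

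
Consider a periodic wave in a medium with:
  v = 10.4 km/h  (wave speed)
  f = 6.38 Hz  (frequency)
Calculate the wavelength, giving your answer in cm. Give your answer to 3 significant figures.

45.3 cm

Rearranging v = f·λ for λ: λ = v/f.
v = 10.4 km/h = 2.889 m/s; f = 6.38 Hz.
λ = 0.4528 m
0.4528 m × (1 cm / 0.01000 m) = 45.28 cm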